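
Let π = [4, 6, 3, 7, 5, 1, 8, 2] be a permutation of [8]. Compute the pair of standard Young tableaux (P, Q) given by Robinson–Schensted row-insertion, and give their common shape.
P = [1, 2, 7, 8] / [3, 5] / [4, 6];  Q = [1, 2, 4, 7] / [3, 5] / [6, 8];  common shape = (4, 2, 2)

Row-insert the values π_1, π_2, … into P one at a time, bumping the leftmost entry strictly greater than the inserted value down to the next row. The recording tableau Q records, in position (i, j), the step at which that cell was added to P.
  Insert 4 (step 1): P = [4];  Q = [1]
  Insert 6 (step 2): P = [4, 6];  Q = [1, 2]
  Insert 3 (step 3): P = [3, 6] / [4];  Q = [1, 2] / [3]
  Insert 7 (step 4): P = [3, 6, 7] / [4];  Q = [1, 2, 4] / [3]
  Insert 5 (step 5): P = [3, 5, 7] / [4, 6];  Q = [1, 2, 4] / [3, 5]
  Insert 1 (step 6): P = [1, 5, 7] / [3, 6] / [4];  Q = [1, 2, 4] / [3, 5] / [6]
  Insert 8 (step 7): P = [1, 5, 7, 8] / [3, 6] / [4];  Q = [1, 2, 4, 7] / [3, 5] / [6]
  Insert 2 (step 8): P = [1, 2, 7, 8] / [3, 5] / [4, 6];  Q = [1, 2, 4, 7] / [3, 5] / [6, 8]
Final shape: (4, 2, 2).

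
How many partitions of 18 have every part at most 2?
p(18, parts ≤ 2) = 10

Use the recurrence p(n, m) = p(n, m−1) + p(n−m, m): either the largest part is < m (count p(n, m−1)) or the largest part is exactly m (remove one copy of m, count p(n−m, m)). With p(0, ·) = 1 this gives p(18, parts ≤ 2) = 10. (By conjugating Young diagrams, this also counts partitions of 18 into at most 2 parts.)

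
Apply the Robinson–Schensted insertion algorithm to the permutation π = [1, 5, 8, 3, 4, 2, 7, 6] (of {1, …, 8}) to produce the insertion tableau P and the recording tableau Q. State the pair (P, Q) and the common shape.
P = [1, 2, 4, 6] / [3, 7] / [5, 8];  Q = [1, 2, 3, 7] / [4, 5] / [6, 8];  common shape = (4, 2, 2)

Row-insert the values π_1, π_2, … into P one at a time, bumping the leftmost entry strictly greater than the inserted value down to the next row. The recording tableau Q records, in position (i, j), the step at which that cell was added to P.
  Insert 1 (step 1): P = [1];  Q = [1]
  Insert 5 (step 2): P = [1, 5];  Q = [1, 2]
  Insert 8 (step 3): P = [1, 5, 8];  Q = [1, 2, 3]
  Insert 3 (step 4): P = [1, 3, 8] / [5];  Q = [1, 2, 3] / [4]
  Insert 4 (step 5): P = [1, 3, 4] / [5, 8];  Q = [1, 2, 3] / [4, 5]
  Insert 2 (step 6): P = [1, 2, 4] / [3, 8] / [5];  Q = [1, 2, 3] / [4, 5] / [6]
  Insert 7 (step 7): P = [1, 2, 4, 7] / [3, 8] / [5];  Q = [1, 2, 3, 7] / [4, 5] / [6]
  Insert 6 (step 8): P = [1, 2, 4, 6] / [3, 7] / [5, 8];  Q = [1, 2, 3, 7] / [4, 5] / [6, 8]
Final shape: (4, 2, 2).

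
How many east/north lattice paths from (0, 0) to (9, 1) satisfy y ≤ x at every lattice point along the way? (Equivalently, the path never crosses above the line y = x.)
Number of paths = 9

By the reflection principle (André's argument), the number of monotone paths to (9, 1) with n ≤ m that never go above y = x is C(10, 9) − C(10, 10) = 10 − 1 = 9.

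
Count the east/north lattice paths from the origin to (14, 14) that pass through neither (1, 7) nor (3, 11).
Number of paths = 39407624

Inclusion–exclusion. Total paths: C(28, 14) = 40116600. Through P₁: C(8, 1)·C(20, 13) = 620160. Through P₂: C(14, 3)·C(14, 11) = 132496. Since P₁ is strictly southwest of P₂, a monotone path through both must visit P₁ then P₂; paths through both = C(8, 1)·C(6, 2)·C(14, 11) = 43680. Avoid both = 40116600 − 620160 − 132496 + 43680 = 39407624.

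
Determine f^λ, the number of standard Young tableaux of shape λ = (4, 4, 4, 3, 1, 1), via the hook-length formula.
# SYT of shape (4, 4, 4, 3, 1, 1) = 816816

Hook-length formula: f^λ = n! / Π hook(c), product over all cells c of the Young diagram. For λ = (4, 4, 4, 3, 1, 1), n = 17 boxes. Hook lengths by row (left-to-right, top-to-bottom): [9, 6, 5, 3]; [8, 5, 4, 2]; [7, 4, 3, 1]; [5, 2, 1]; [2]; [1]. Product of hooks = 435456000. So f^λ = 17! / 435456000 = 355687428096000 / 435456000 = 816816.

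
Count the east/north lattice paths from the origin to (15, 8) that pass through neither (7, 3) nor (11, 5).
Number of paths = 245994

Inclusion–exclusion. Total paths: C(23, 15) = 490314. Through P₁: C(10, 7)·C(13, 8) = 154440. Through P₂: C(16, 11)·C(7, 4) = 152880. Since P₁ is strictly southwest of P₂, a monotone path through both must visit P₁ then P₂; paths through both = C(10, 7)·C(6, 4)·C(7, 4) = 63000. Avoid both = 490314 − 154440 − 152880 + 63000 = 245994.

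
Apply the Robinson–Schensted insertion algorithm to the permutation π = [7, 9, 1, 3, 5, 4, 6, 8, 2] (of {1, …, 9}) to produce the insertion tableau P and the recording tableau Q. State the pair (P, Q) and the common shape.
P = [1, 2, 4, 6, 8] / [3, 9] / [5] / [7];  Q = [1, 2, 5, 7, 8] / [3, 4] / [6] / [9];  common shape = (5, 2, 1, 1)

Row-insert the values π_1, π_2, … into P one at a time, bumping the leftmost entry strictly greater than the inserted value down to the next row. The recording tableau Q records, in position (i, j), the step at which that cell was added to P.
  Insert 7 (step 1): P = [7];  Q = [1]
  Insert 9 (step 2): P = [7, 9];  Q = [1, 2]
  Insert 1 (step 3): P = [1, 9] / [7];  Q = [1, 2] / [3]
  Insert 3 (step 4): P = [1, 3] / [7, 9];  Q = [1, 2] / [3, 4]
  Insert 5 (step 5): P = [1, 3, 5] / [7, 9];  Q = [1, 2, 5] / [3, 4]
  Insert 4 (step 6): P = [1, 3, 4] / [5, 9] / [7];  Q = [1, 2, 5] / [3, 4] / [6]
  Insert 6 (step 7): P = [1, 3, 4, 6] / [5, 9] / [7];  Q = [1, 2, 5, 7] / [3, 4] / [6]
  Insert 8 (step 8): P = [1, 3, 4, 6, 8] / [5, 9] / [7];  Q = [1, 2, 5, 7, 8] / [3, 4] / [6]
  Insert 2 (step 9): P = [1, 2, 4, 6, 8] / [3, 9] / [5] / [7];  Q = [1, 2, 5, 7, 8] / [3, 4] / [6] / [9]
Final shape: (5, 2, 1, 1).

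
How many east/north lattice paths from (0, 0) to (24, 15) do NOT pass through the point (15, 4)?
Number of paths = 24489827700

Total paths from (0, 0) to (24, 15): C(39, 24) = 25140840660. Paths through (15, 4): (paths (0, 0) → (15, 4)) × (paths (15, 4) → (24, 15)) = C(19, 15) · C(20, 9) = 3876 · 167960 = 651012960. Avoidance count = 25140840660 − 651012960 = 24489827700.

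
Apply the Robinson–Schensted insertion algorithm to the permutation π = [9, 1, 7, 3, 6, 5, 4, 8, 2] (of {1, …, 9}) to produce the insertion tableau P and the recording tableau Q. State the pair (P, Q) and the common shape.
P = [1, 2, 4, 8] / [3] / [5] / [6] / [7] / [9];  Q = [1, 3, 5, 8] / [2] / [4] / [6] / [7] / [9];  common shape = (4, 1, 1, 1, 1, 1)

Row-insert the values π_1, π_2, … into P one at a time, bumping the leftmost entry strictly greater than the inserted value down to the next row. The recording tableau Q records, in position (i, j), the step at which that cell was added to P.
  Insert 9 (step 1): P = [9];  Q = [1]
  Insert 1 (step 2): P = [1] / [9];  Q = [1] / [2]
  Insert 7 (step 3): P = [1, 7] / [9];  Q = [1, 3] / [2]
  Insert 3 (step 4): P = [1, 3] / [7] / [9];  Q = [1, 3] / [2] / [4]
  Insert 6 (step 5): P = [1, 3, 6] / [7] / [9];  Q = [1, 3, 5] / [2] / [4]
  Insert 5 (step 6): P = [1, 3, 5] / [6] / [7] / [9];  Q = [1, 3, 5] / [2] / [4] / [6]
  Insert 4 (step 7): P = [1, 3, 4] / [5] / [6] / [7] / [9];  Q = [1, 3, 5] / [2] / [4] / [6] / [7]
  Insert 8 (step 8): P = [1, 3, 4, 8] / [5] / [6] / [7] / [9];  Q = [1, 3, 5, 8] / [2] / [4] / [6] / [7]
  Insert 2 (step 9): P = [1, 2, 4, 8] / [3] / [5] / [6] / [7] / [9];  Q = [1, 3, 5, 8] / [2] / [4] / [6] / [7] / [9]
Final shape: (4, 1, 1, 1, 1, 1).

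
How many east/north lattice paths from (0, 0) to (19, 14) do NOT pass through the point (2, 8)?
Number of paths = 814266585

Total paths from (0, 0) to (19, 14): C(33, 19) = 818809200. Paths through (2, 8): (paths (0, 0) → (2, 8)) × (paths (2, 8) → (19, 14)) = C(10, 2) · C(23, 17) = 45 · 100947 = 4542615. Avoidance count = 818809200 − 4542615 = 814266585.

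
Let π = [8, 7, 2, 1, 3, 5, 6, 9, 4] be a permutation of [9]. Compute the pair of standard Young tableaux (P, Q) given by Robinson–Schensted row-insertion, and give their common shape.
P = [1, 3, 4, 6, 9] / [2, 5] / [7] / [8];  Q = [1, 5, 6, 7, 8] / [2, 9] / [3] / [4];  common shape = (5, 2, 1, 1)

Row-insert the values π_1, π_2, … into P one at a time, bumping the leftmost entry strictly greater than the inserted value down to the next row. The recording tableau Q records, in position (i, j), the step at which that cell was added to P.
  Insert 8 (step 1): P = [8];  Q = [1]
  Insert 7 (step 2): P = [7] / [8];  Q = [1] / [2]
  Insert 2 (step 3): P = [2] / [7] / [8];  Q = [1] / [2] / [3]
  Insert 1 (step 4): P = [1] / [2] / [7] / [8];  Q = [1] / [2] / [3] / [4]
  Insert 3 (step 5): P = [1, 3] / [2] / [7] / [8];  Q = [1, 5] / [2] / [3] / [4]
  Insert 5 (step 6): P = [1, 3, 5] / [2] / [7] / [8];  Q = [1, 5, 6] / [2] / [3] / [4]
  Insert 6 (step 7): P = [1, 3, 5, 6] / [2] / [7] / [8];  Q = [1, 5, 6, 7] / [2] / [3] / [4]
  Insert 9 (step 8): P = [1, 3, 5, 6, 9] / [2] / [7] / [8];  Q = [1, 5, 6, 7, 8] / [2] / [3] / [4]
  Insert 4 (step 9): P = [1, 3, 4, 6, 9] / [2, 5] / [7] / [8];  Q = [1, 5, 6, 7, 8] / [2, 9] / [3] / [4]
Final shape: (5, 2, 1, 1).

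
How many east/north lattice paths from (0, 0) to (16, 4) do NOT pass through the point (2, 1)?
Number of paths = 2805

Total paths from (0, 0) to (16, 4): C(20, 16) = 4845. Paths through (2, 1): (paths (0, 0) → (2, 1)) × (paths (2, 1) → (16, 4)) = C(3, 2) · C(17, 14) = 3 · 680 = 2040. Avoidance count = 4845 − 2040 = 2805.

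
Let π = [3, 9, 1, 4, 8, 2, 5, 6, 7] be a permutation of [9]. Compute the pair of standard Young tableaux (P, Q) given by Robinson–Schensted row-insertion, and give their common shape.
P = [1, 2, 5, 6, 7] / [3, 4, 8] / [9];  Q = [1, 2, 5, 8, 9] / [3, 4, 7] / [6];  common shape = (5, 3, 1)

Row-insert the values π_1, π_2, … into P one at a time, bumping the leftmost entry strictly greater than the inserted value down to the next row. The recording tableau Q records, in position (i, j), the step at which that cell was added to P.
  Insert 3 (step 1): P = [3];  Q = [1]
  Insert 9 (step 2): P = [3, 9];  Q = [1, 2]
  Insert 1 (step 3): P = [1, 9] / [3];  Q = [1, 2] / [3]
  Insert 4 (step 4): P = [1, 4] / [3, 9];  Q = [1, 2] / [3, 4]
  Insert 8 (step 5): P = [1, 4, 8] / [3, 9];  Q = [1, 2, 5] / [3, 4]
  Insert 2 (step 6): P = [1, 2, 8] / [3, 4] / [9];  Q = [1, 2, 5] / [3, 4] / [6]
  Insert 5 (step 7): P = [1, 2, 5] / [3, 4, 8] / [9];  Q = [1, 2, 5] / [3, 4, 7] / [6]
  Insert 6 (step 8): P = [1, 2, 5, 6] / [3, 4, 8] / [9];  Q = [1, 2, 5, 8] / [3, 4, 7] / [6]
  Insert 7 (step 9): P = [1, 2, 5, 6, 7] / [3, 4, 8] / [9];  Q = [1, 2, 5, 8, 9] / [3, 4, 7] / [6]
Final shape: (5, 3, 1).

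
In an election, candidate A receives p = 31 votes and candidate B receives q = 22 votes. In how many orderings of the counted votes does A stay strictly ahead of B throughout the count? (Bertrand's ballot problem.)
Strict-lead orderings = 78542105700240

Total orderings of the 53 votes with 31 for A: C(53, 31) = 462525733568080. By the Bertrand ballot formula (Cycle Lemma / reflection principle), the number of orderings in which A is strictly ahead of B throughout is (p − q)/(p + q) · C(p + q, p) = (31 − 22)/(31 + 22) · 462525733568080 = 78542105700240.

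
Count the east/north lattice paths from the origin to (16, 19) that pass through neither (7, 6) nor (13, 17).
Number of paths = 2221129890

Inclusion–exclusion. Total paths: C(35, 16) = 4059928950. Through P₁: C(13, 7)·C(22, 9) = 853572720. Through P₂: C(30, 13)·C(5, 3) = 1197598500. Since P₁ is strictly southwest of P₂, a monotone path through both must visit P₁ then P₂; paths through both = C(13, 7)·C(17, 6)·C(5, 3) = 212372160. Avoid both = 4059928950 − 853572720 − 1197598500 + 212372160 = 2221129890.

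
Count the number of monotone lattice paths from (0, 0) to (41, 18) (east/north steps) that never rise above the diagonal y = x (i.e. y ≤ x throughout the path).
Number of paths = 370011826296420

By the reflection principle (André's argument), the number of monotone paths to (41, 18) with n ≤ m that never go above y = x is C(59, 41) − C(59, 42) = 647520696018735 − 277508869722315 = 370011826296420.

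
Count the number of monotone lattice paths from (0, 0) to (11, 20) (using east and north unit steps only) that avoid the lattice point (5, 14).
Number of paths = 73928043

Total paths from (0, 0) to (11, 20): C(31, 11) = 84672315. Paths through (5, 14): (paths (0, 0) → (5, 14)) × (paths (5, 14) → (11, 20)) = C(19, 5) · C(12, 6) = 11628 · 924 = 10744272. Avoidance count = 84672315 − 10744272 = 73928043.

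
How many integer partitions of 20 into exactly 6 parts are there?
p(20, 6 parts) = 90

Partitions of n into exactly k parts are in bijection with partitions of n − k into at most k parts (subtract 1 from each part). So p(20, exactly 6) = p(14, parts ≤ 6). Computing via the recurrence p(m, j) = p(m, j−1) + p(m−j, j) gives 90.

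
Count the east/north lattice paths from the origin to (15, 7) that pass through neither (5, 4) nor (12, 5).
Number of paths = 82708

Inclusion–exclusion. Total paths: C(22, 15) = 170544. Through P₁: C(9, 5)·C(13, 10) = 36036. Through P₂: C(17, 12)·C(5, 3) = 61880. Since P₁ is strictly southwest of P₂, a monotone path through both must visit P₁ then P₂; paths through both = C(9, 5)·C(8, 7)·C(5, 3) = 10080. Avoid both = 170544 − 36036 − 61880 + 10080 = 82708.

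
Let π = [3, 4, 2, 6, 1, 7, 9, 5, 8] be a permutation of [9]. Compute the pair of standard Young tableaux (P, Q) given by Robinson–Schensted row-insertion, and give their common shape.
P = [1, 4, 5, 7, 8] / [2, 6, 9] / [3];  Q = [1, 2, 4, 6, 7] / [3, 8, 9] / [5];  common shape = (5, 3, 1)

Row-insert the values π_1, π_2, … into P one at a time, bumping the leftmost entry strictly greater than the inserted value down to the next row. The recording tableau Q records, in position (i, j), the step at which that cell was added to P.
  Insert 3 (step 1): P = [3];  Q = [1]
  Insert 4 (step 2): P = [3, 4];  Q = [1, 2]
  Insert 2 (step 3): P = [2, 4] / [3];  Q = [1, 2] / [3]
  Insert 6 (step 4): P = [2, 4, 6] / [3];  Q = [1, 2, 4] / [3]
  Insert 1 (step 5): P = [1, 4, 6] / [2] / [3];  Q = [1, 2, 4] / [3] / [5]
  Insert 7 (step 6): P = [1, 4, 6, 7] / [2] / [3];  Q = [1, 2, 4, 6] / [3] / [5]
  Insert 9 (step 7): P = [1, 4, 6, 7, 9] / [2] / [3];  Q = [1, 2, 4, 6, 7] / [3] / [5]
  Insert 5 (step 8): P = [1, 4, 5, 7, 9] / [2, 6] / [3];  Q = [1, 2, 4, 6, 7] / [3, 8] / [5]
  Insert 8 (step 9): P = [1, 4, 5, 7, 8] / [2, 6, 9] / [3];  Q = [1, 2, 4, 6, 7] / [3, 8, 9] / [5]
Final shape: (5, 3, 1).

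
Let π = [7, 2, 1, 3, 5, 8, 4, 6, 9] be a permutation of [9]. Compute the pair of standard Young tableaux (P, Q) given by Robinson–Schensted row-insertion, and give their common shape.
P = [1, 3, 4, 6, 9] / [2, 5, 8] / [7];  Q = [1, 4, 5, 6, 9] / [2, 7, 8] / [3];  common shape = (5, 3, 1)

Row-insert the values π_1, π_2, … into P one at a time, bumping the leftmost entry strictly greater than the inserted value down to the next row. The recording tableau Q records, in position (i, j), the step at which that cell was added to P.
  Insert 7 (step 1): P = [7];  Q = [1]
  Insert 2 (step 2): P = [2] / [7];  Q = [1] / [2]
  Insert 1 (step 3): P = [1] / [2] / [7];  Q = [1] / [2] / [3]
  Insert 3 (step 4): P = [1, 3] / [2] / [7];  Q = [1, 4] / [2] / [3]
  Insert 5 (step 5): P = [1, 3, 5] / [2] / [7];  Q = [1, 4, 5] / [2] / [3]
  Insert 8 (step 6): P = [1, 3, 5, 8] / [2] / [7];  Q = [1, 4, 5, 6] / [2] / [3]
  Insert 4 (step 7): P = [1, 3, 4, 8] / [2, 5] / [7];  Q = [1, 4, 5, 6] / [2, 7] / [3]
  Insert 6 (step 8): P = [1, 3, 4, 6] / [2, 5, 8] / [7];  Q = [1, 4, 5, 6] / [2, 7, 8] / [3]
  Insert 9 (step 9): P = [1, 3, 4, 6, 9] / [2, 5, 8] / [7];  Q = [1, 4, 5, 6, 9] / [2, 7, 8] / [3]
Final shape: (5, 3, 1).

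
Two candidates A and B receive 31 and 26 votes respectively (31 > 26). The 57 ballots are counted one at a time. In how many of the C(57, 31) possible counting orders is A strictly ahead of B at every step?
Strict-lead orderings = 1072007803888560

Total orderings of the 57 votes with 31 for A: C(57, 31) = 12220888964329584. By the Bertrand ballot formula (Cycle Lemma / reflection principle), the number of orderings in which A is strictly ahead of B throughout is (p − q)/(p + q) · C(p + q, p) = (31 − 26)/(31 + 26) · 12220888964329584 = 1072007803888560.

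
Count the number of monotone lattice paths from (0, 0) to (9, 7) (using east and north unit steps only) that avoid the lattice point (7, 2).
Number of paths = 10684

Total paths from (0, 0) to (9, 7): C(16, 9) = 11440. Paths through (7, 2): (paths (0, 0) → (7, 2)) × (paths (7, 2) → (9, 7)) = C(9, 7) · C(7, 2) = 36 · 21 = 756. Avoidance count = 11440 − 756 = 10684.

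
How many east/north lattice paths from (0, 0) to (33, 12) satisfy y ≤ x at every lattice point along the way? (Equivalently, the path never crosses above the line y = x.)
Number of paths = 18609425835

By the reflection principle (André's argument), the number of monotone paths to (33, 12) with n ≤ m that never go above y = x is C(45, 33) − C(45, 34) = 28760021745 − 10150595910 = 18609425835.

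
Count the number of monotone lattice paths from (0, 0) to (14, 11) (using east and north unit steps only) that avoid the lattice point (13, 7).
Number of paths = 4069800

Total paths from (0, 0) to (14, 11): C(25, 14) = 4457400. Paths through (13, 7): (paths (0, 0) → (13, 7)) × (paths (13, 7) → (14, 11)) = C(20, 13) · C(5, 1) = 77520 · 5 = 387600. Avoidance count = 4457400 − 387600 = 4069800.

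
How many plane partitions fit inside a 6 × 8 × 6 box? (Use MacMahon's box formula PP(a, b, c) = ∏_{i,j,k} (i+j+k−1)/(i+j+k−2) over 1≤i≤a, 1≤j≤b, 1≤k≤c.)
PP(6, 8, 6) = 469699956117392

Evaluate the triple product over i = 1..6, j = 1..8, k = 1..6. The factors are (2/1) · (3/2) · (4/3) · (5/4) · (6/5) · (7/6) · (3/2) · (4/3) · … (288 factors total). The numerators and denominators telescope so the product is an integer; carrying out the multiplication exactly gives PP(6, 8, 6) = 469699956117392.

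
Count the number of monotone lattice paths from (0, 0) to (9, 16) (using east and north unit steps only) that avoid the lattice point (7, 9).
Number of paths = 1631135

Total paths from (0, 0) to (9, 16): C(25, 9) = 2042975. Paths through (7, 9): (paths (0, 0) → (7, 9)) × (paths (7, 9) → (9, 16)) = C(16, 7) · C(9, 2) = 11440 · 36 = 411840. Avoidance count = 2042975 − 411840 = 1631135.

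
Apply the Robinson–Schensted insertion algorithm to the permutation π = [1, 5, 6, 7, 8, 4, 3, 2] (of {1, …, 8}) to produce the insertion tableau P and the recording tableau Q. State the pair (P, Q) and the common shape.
P = [1, 2, 6, 7, 8] / [3] / [4] / [5];  Q = [1, 2, 3, 4, 5] / [6] / [7] / [8];  common shape = (5, 1, 1, 1)

Row-insert the values π_1, π_2, … into P one at a time, bumping the leftmost entry strictly greater than the inserted value down to the next row. The recording tableau Q records, in position (i, j), the step at which that cell was added to P.
  Insert 1 (step 1): P = [1];  Q = [1]
  Insert 5 (step 2): P = [1, 5];  Q = [1, 2]
  Insert 6 (step 3): P = [1, 5, 6];  Q = [1, 2, 3]
  Insert 7 (step 4): P = [1, 5, 6, 7];  Q = [1, 2, 3, 4]
  Insert 8 (step 5): P = [1, 5, 6, 7, 8];  Q = [1, 2, 3, 4, 5]
  Insert 4 (step 6): P = [1, 4, 6, 7, 8] / [5];  Q = [1, 2, 3, 4, 5] / [6]
  Insert 3 (step 7): P = [1, 3, 6, 7, 8] / [4] / [5];  Q = [1, 2, 3, 4, 5] / [6] / [7]
  Insert 2 (step 8): P = [1, 2, 6, 7, 8] / [3] / [4] / [5];  Q = [1, 2, 3, 4, 5] / [6] / [7] / [8]
Final shape: (5, 1, 1, 1).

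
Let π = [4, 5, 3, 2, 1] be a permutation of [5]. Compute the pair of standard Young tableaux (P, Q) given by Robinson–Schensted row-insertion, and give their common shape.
P = [1, 5] / [2] / [3] / [4];  Q = [1, 2] / [3] / [4] / [5];  common shape = (2, 1, 1, 1)

Row-insert the values π_1, π_2, … into P one at a time, bumping the leftmost entry strictly greater than the inserted value down to the next row. The recording tableau Q records, in position (i, j), the step at which that cell was added to P.
  Insert 4 (step 1): P = [4];  Q = [1]
  Insert 5 (step 2): P = [4, 5];  Q = [1, 2]
  Insert 3 (step 3): P = [3, 5] / [4];  Q = [1, 2] / [3]
  Insert 2 (step 4): P = [2, 5] / [3] / [4];  Q = [1, 2] / [3] / [4]
  Insert 1 (step 5): P = [1, 5] / [2] / [3] / [4];  Q = [1, 2] / [3] / [4] / [5]
Final shape: (2, 1, 1, 1).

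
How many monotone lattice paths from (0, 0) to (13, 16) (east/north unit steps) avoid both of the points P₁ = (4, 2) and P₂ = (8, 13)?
Number of paths = 45357225

Inclusion–exclusion. Total paths: C(29, 13) = 67863915. Through P₁: C(6, 4)·C(23, 9) = 12257850. Through P₂: C(21, 8)·C(8, 5) = 11395440. Since P₁ is strictly southwest of P₂, a monotone path through both must visit P₁ then P₂; paths through both = C(6, 4)·C(15, 4)·C(8, 5) = 1146600. Avoid both = 67863915 − 12257850 − 11395440 + 1146600 = 45357225.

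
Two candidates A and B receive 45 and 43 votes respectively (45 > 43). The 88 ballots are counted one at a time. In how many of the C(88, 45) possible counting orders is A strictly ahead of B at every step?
Strict-lead orderings = 583300119592996693088040

Total orderings of the 88 votes with 45 for A: C(88, 45) = 25665205262091854495873760. By the Bertrand ballot formula (Cycle Lemma / reflection principle), the number of orderings in which A is strictly ahead of B throughout is (p − q)/(p + q) · C(p + q, p) = (45 − 43)/(45 + 43) · 25665205262091854495873760 = 583300119592996693088040.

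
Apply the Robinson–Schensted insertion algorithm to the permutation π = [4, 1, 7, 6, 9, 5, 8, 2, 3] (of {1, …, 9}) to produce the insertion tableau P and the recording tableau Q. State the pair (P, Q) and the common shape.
P = [1, 2, 3] / [4, 5, 8] / [6, 9] / [7];  Q = [1, 3, 5] / [2, 4, 7] / [6, 9] / [8];  common shape = (3, 3, 2, 1)

Row-insert the values π_1, π_2, … into P one at a time, bumping the leftmost entry strictly greater than the inserted value down to the next row. The recording tableau Q records, in position (i, j), the step at which that cell was added to P.
  Insert 4 (step 1): P = [4];  Q = [1]
  Insert 1 (step 2): P = [1] / [4];  Q = [1] / [2]
  Insert 7 (step 3): P = [1, 7] / [4];  Q = [1, 3] / [2]
  Insert 6 (step 4): P = [1, 6] / [4, 7];  Q = [1, 3] / [2, 4]
  Insert 9 (step 5): P = [1, 6, 9] / [4, 7];  Q = [1, 3, 5] / [2, 4]
  Insert 5 (step 6): P = [1, 5, 9] / [4, 6] / [7];  Q = [1, 3, 5] / [2, 4] / [6]
  Insert 8 (step 7): P = [1, 5, 8] / [4, 6, 9] / [7];  Q = [1, 3, 5] / [2, 4, 7] / [6]
  Insert 2 (step 8): P = [1, 2, 8] / [4, 5, 9] / [6] / [7];  Q = [1, 3, 5] / [2, 4, 7] / [6] / [8]
  Insert 3 (step 9): P = [1, 2, 3] / [4, 5, 8] / [6, 9] / [7];  Q = [1, 3, 5] / [2, 4, 7] / [6, 9] / [8]
Final shape: (3, 3, 2, 1).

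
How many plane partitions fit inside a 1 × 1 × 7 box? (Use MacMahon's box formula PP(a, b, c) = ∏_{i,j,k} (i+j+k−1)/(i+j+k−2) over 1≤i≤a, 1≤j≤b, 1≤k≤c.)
PP(1, 1, 7) = 8

Evaluate the triple product over i = 1..1, j = 1..1, k = 1..7. The factors are (2/1) · (3/2) · (4/3) · (5/4) · (6/5) · (7/6) · (8/7). The numerators and denominators telescope so the product is an integer; carrying out the multiplication exactly gives PP(1, 1, 7) = 8.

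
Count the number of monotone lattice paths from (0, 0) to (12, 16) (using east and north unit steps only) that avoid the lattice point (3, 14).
Number of paths = 30384355

Total paths from (0, 0) to (12, 16): C(28, 12) = 30421755. Paths through (3, 14): (paths (0, 0) → (3, 14)) × (paths (3, 14) → (12, 16)) = C(17, 3) · C(11, 9) = 680 · 55 = 37400. Avoidance count = 30421755 − 37400 = 30384355.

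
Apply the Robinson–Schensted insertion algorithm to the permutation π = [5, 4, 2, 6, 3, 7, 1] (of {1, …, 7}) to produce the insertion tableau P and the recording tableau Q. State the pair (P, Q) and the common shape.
P = [1, 3, 7] / [2, 6] / [4] / [5];  Q = [1, 4, 6] / [2, 5] / [3] / [7];  common shape = (3, 2, 1, 1)

Row-insert the values π_1, π_2, … into P one at a time, bumping the leftmost entry strictly greater than the inserted value down to the next row. The recording tableau Q records, in position (i, j), the step at which that cell was added to P.
  Insert 5 (step 1): P = [5];  Q = [1]
  Insert 4 (step 2): P = [4] / [5];  Q = [1] / [2]
  Insert 2 (step 3): P = [2] / [4] / [5];  Q = [1] / [2] / [3]
  Insert 6 (step 4): P = [2, 6] / [4] / [5];  Q = [1, 4] / [2] / [3]
  Insert 3 (step 5): P = [2, 3] / [4, 6] / [5];  Q = [1, 4] / [2, 5] / [3]
  Insert 7 (step 6): P = [2, 3, 7] / [4, 6] / [5];  Q = [1, 4, 6] / [2, 5] / [3]
  Insert 1 (step 7): P = [1, 3, 7] / [2, 6] / [4] / [5];  Q = [1, 4, 6] / [2, 5] / [3] / [7]
Final shape: (3, 2, 1, 1).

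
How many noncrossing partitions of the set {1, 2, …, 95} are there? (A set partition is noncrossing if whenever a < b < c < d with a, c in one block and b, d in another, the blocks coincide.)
C_95 = 944973797977428207852605870454939596837230758234904050

These noncrossing partitions are counted by the Catalan number C_n = (1/(n + 1)) · C(2n, n). For n = 95: C_95 = (1/96) · C(190, 95) = 90717484605833107953850163563674201296374152790550788800/96 = 944973797977428207852605870454939596837230758234904050.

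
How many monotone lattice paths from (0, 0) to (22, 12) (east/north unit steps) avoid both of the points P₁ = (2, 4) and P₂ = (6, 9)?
Number of paths = 498714030

Inclusion–exclusion. Total paths: C(34, 22) = 548354040. Through P₁: C(6, 2)·C(28, 20) = 46621575. Through P₂: C(15, 6)·C(19, 16) = 4849845. Since P₁ is strictly southwest of P₂, a monotone path through both must visit P₁ then P₂; paths through both = C(6, 2)·C(9, 4)·C(19, 16) = 1831410. Avoid both = 548354040 − 46621575 − 4849845 + 1831410 = 498714030.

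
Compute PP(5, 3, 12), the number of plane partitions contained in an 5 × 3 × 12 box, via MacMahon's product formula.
PP(5, 3, 12) = 4892876352

Evaluate the triple product over i = 1..5, j = 1..3, k = 1..12. The factors are (2/1) · (3/2) · (4/3) · (5/4) · (6/5) · (7/6) · (8/7) · (9/8) · … (180 factors total). The numerators and denominators telescope so the product is an integer; carrying out the multiplication exactly gives PP(5, 3, 12) = 4892876352.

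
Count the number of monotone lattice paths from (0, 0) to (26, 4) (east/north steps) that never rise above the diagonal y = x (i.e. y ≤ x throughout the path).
Number of paths = 23345

By the reflection principle (André's argument), the number of monotone paths to (26, 4) with n ≤ m that never go above y = x is C(30, 26) − C(30, 27) = 27405 − 4060 = 23345.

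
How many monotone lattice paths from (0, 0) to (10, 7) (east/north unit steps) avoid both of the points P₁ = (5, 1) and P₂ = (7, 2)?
Number of paths = 15668

Inclusion–exclusion. Total paths: C(17, 10) = 19448. Through P₁: C(6, 5)·C(11, 5) = 2772. Through P₂: C(9, 7)·C(8, 3) = 2016. Since P₁ is strictly southwest of P₂, a monotone path through both must visit P₁ then P₂; paths through both = C(6, 5)·C(3, 2)·C(8, 3) = 1008. Avoid both = 19448 − 2772 − 2016 + 1008 = 15668.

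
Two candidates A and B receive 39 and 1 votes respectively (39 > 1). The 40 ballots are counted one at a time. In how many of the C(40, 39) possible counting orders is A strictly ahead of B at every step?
Strict-lead orderings = 38

Total orderings of the 40 votes with 39 for A: C(40, 39) = 40. By the Bertrand ballot formula (Cycle Lemma / reflection principle), the number of orderings in which A is strictly ahead of B throughout is (p − q)/(p + q) · C(p + q, p) = (39 − 1)/(39 + 1) · 40 = 38.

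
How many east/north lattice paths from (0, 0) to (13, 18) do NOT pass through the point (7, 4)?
Number of paths = 193462275

Total paths from (0, 0) to (13, 18): C(31, 13) = 206253075. Paths through (7, 4): (paths (0, 0) → (7, 4)) × (paths (7, 4) → (13, 18)) = C(11, 7) · C(20, 6) = 330 · 38760 = 12790800. Avoidance count = 206253075 − 12790800 = 193462275.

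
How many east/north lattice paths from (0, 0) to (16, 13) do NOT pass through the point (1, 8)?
Number of paths = 67724379

Total paths from (0, 0) to (16, 13): C(29, 16) = 67863915. Paths through (1, 8): (paths (0, 0) → (1, 8)) × (paths (1, 8) → (16, 13)) = C(9, 1) · C(20, 15) = 9 · 15504 = 139536. Avoidance count = 67863915 − 139536 = 67724379.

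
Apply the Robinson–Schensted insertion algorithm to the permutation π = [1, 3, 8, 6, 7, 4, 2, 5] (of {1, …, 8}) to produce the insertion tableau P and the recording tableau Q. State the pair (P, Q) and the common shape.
P = [1, 2, 4, 5] / [3, 7] / [6] / [8];  Q = [1, 2, 3, 5] / [4, 8] / [6] / [7];  common shape = (4, 2, 1, 1)

Row-insert the values π_1, π_2, … into P one at a time, bumping the leftmost entry strictly greater than the inserted value down to the next row. The recording tableau Q records, in position (i, j), the step at which that cell was added to P.
  Insert 1 (step 1): P = [1];  Q = [1]
  Insert 3 (step 2): P = [1, 3];  Q = [1, 2]
  Insert 8 (step 3): P = [1, 3, 8];  Q = [1, 2, 3]
  Insert 6 (step 4): P = [1, 3, 6] / [8];  Q = [1, 2, 3] / [4]
  Insert 7 (step 5): P = [1, 3, 6, 7] / [8];  Q = [1, 2, 3, 5] / [4]
  Insert 4 (step 6): P = [1, 3, 4, 7] / [6] / [8];  Q = [1, 2, 3, 5] / [4] / [6]
  Insert 2 (step 7): P = [1, 2, 4, 7] / [3] / [6] / [8];  Q = [1, 2, 3, 5] / [4] / [6] / [7]
  Insert 5 (step 8): P = [1, 2, 4, 5] / [3, 7] / [6] / [8];  Q = [1, 2, 3, 5] / [4, 8] / [6] / [7]
Final shape: (4, 2, 1, 1).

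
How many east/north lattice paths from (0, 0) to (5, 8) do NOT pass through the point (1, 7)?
Number of paths = 1247

Total paths from (0, 0) to (5, 8): C(13, 5) = 1287. Paths through (1, 7): (paths (0, 0) → (1, 7)) × (paths (1, 7) → (5, 8)) = C(8, 1) · C(5, 4) = 8 · 5 = 40. Avoidance count = 1287 − 40 = 1247.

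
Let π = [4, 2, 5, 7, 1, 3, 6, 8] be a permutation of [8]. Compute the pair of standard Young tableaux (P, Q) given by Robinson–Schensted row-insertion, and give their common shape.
P = [1, 3, 6, 8] / [2, 5, 7] / [4];  Q = [1, 3, 4, 8] / [2, 6, 7] / [5];  common shape = (4, 3, 1)

Row-insert the values π_1, π_2, … into P one at a time, bumping the leftmost entry strictly greater than the inserted value down to the next row. The recording tableau Q records, in position (i, j), the step at which that cell was added to P.
  Insert 4 (step 1): P = [4];  Q = [1]
  Insert 2 (step 2): P = [2] / [4];  Q = [1] / [2]
  Insert 5 (step 3): P = [2, 5] / [4];  Q = [1, 3] / [2]
  Insert 7 (step 4): P = [2, 5, 7] / [4];  Q = [1, 3, 4] / [2]
  Insert 1 (step 5): P = [1, 5, 7] / [2] / [4];  Q = [1, 3, 4] / [2] / [5]
  Insert 3 (step 6): P = [1, 3, 7] / [2, 5] / [4];  Q = [1, 3, 4] / [2, 6] / [5]
  Insert 6 (step 7): P = [1, 3, 6] / [2, 5, 7] / [4];  Q = [1, 3, 4] / [2, 6, 7] / [5]
  Insert 8 (step 8): P = [1, 3, 6, 8] / [2, 5, 7] / [4];  Q = [1, 3, 4, 8] / [2, 6, 7] / [5]
Final shape: (4, 3, 1).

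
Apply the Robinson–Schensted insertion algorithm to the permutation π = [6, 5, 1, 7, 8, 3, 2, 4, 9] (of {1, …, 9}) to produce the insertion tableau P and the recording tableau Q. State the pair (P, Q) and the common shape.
P = [1, 2, 4, 9] / [3, 7, 8] / [5] / [6];  Q = [1, 4, 5, 9] / [2, 6, 8] / [3] / [7];  common shape = (4, 3, 1, 1)

Row-insert the values π_1, π_2, … into P one at a time, bumping the leftmost entry strictly greater than the inserted value down to the next row. The recording tableau Q records, in position (i, j), the step at which that cell was added to P.
  Insert 6 (step 1): P = [6];  Q = [1]
  Insert 5 (step 2): P = [5] / [6];  Q = [1] / [2]
  Insert 1 (step 3): P = [1] / [5] / [6];  Q = [1] / [2] / [3]
  Insert 7 (step 4): P = [1, 7] / [5] / [6];  Q = [1, 4] / [2] / [3]
  Insert 8 (step 5): P = [1, 7, 8] / [5] / [6];  Q = [1, 4, 5] / [2] / [3]
  Insert 3 (step 6): P = [1, 3, 8] / [5, 7] / [6];  Q = [1, 4, 5] / [2, 6] / [3]
  Insert 2 (step 7): P = [1, 2, 8] / [3, 7] / [5] / [6];  Q = [1, 4, 5] / [2, 6] / [3] / [7]
  Insert 4 (step 8): P = [1, 2, 4] / [3, 7, 8] / [5] / [6];  Q = [1, 4, 5] / [2, 6, 8] / [3] / [7]
  Insert 9 (step 9): P = [1, 2, 4, 9] / [3, 7, 8] / [5] / [6];  Q = [1, 4, 5, 9] / [2, 6, 8] / [3] / [7]
Final shape: (4, 3, 1, 1).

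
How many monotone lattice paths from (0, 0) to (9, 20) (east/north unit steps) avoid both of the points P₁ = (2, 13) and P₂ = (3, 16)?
Number of paths = 9539355

Inclusion–exclusion. Total paths: C(29, 9) = 10015005. Through P₁: C(15, 2)·C(14, 7) = 360360. Through P₂: C(19, 3)·C(10, 6) = 203490. Since P₁ is strictly southwest of P₂, a monotone path through both must visit P₁ then P₂; paths through both = C(15, 2)·C(4, 1)·C(10, 6) = 88200. Avoid both = 10015005 − 360360 − 203490 + 88200 = 9539355.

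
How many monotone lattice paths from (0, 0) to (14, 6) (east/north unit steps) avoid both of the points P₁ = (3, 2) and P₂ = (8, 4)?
Number of paths = 17130

Inclusion–exclusion. Total paths: C(20, 14) = 38760. Through P₁: C(5, 3)·C(15, 11) = 13650. Through P₂: C(12, 8)·C(8, 6) = 13860. Since P₁ is strictly southwest of P₂, a monotone path through both must visit P₁ then P₂; paths through both = C(5, 3)·C(7, 5)·C(8, 6) = 5880. Avoid both = 38760 − 13650 − 13860 + 5880 = 17130.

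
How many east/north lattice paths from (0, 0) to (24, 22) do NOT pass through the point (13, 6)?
Number of paths = 7536626946810

Total paths from (0, 0) to (24, 22): C(46, 24) = 7890371113950. Paths through (13, 6): (paths (0, 0) → (13, 6)) × (paths (13, 6) → (24, 22)) = C(19, 13) · C(27, 11) = 27132 · 13037895 = 353744167140. Avoidance count = 7890371113950 − 353744167140 = 7536626946810.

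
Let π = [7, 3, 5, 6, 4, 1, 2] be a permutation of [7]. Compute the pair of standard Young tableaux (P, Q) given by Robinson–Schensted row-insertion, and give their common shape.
P = [1, 2, 6] / [3, 4] / [5] / [7];  Q = [1, 3, 4] / [2, 7] / [5] / [6];  common shape = (3, 2, 1, 1)

Row-insert the values π_1, π_2, … into P one at a time, bumping the leftmost entry strictly greater than the inserted value down to the next row. The recording tableau Q records, in position (i, j), the step at which that cell was added to P.
  Insert 7 (step 1): P = [7];  Q = [1]
  Insert 3 (step 2): P = [3] / [7];  Q = [1] / [2]
  Insert 5 (step 3): P = [3, 5] / [7];  Q = [1, 3] / [2]
  Insert 6 (step 4): P = [3, 5, 6] / [7];  Q = [1, 3, 4] / [2]
  Insert 4 (step 5): P = [3, 4, 6] / [5] / [7];  Q = [1, 3, 4] / [2] / [5]
  Insert 1 (step 6): P = [1, 4, 6] / [3] / [5] / [7];  Q = [1, 3, 4] / [2] / [5] / [6]
  Insert 2 (step 7): P = [1, 2, 6] / [3, 4] / [5] / [7];  Q = [1, 3, 4] / [2, 7] / [5] / [6]
Final shape: (3, 2, 1, 1).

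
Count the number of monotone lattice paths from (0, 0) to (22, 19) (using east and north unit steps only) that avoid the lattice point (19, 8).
Number of paths = 243854562900

Total paths from (0, 0) to (22, 19): C(41, 22) = 244662670200. Paths through (19, 8): (paths (0, 0) → (19, 8)) × (paths (19, 8) → (22, 19)) = C(27, 19) · C(14, 3) = 2220075 · 364 = 808107300. Avoidance count = 244662670200 − 808107300 = 243854562900.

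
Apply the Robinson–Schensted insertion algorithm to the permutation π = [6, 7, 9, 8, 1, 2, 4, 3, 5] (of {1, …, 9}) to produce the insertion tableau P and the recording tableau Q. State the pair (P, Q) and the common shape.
P = [1, 2, 3, 5] / [4, 7, 8] / [6] / [9];  Q = [1, 2, 3, 9] / [4, 6, 7] / [5] / [8];  common shape = (4, 3, 1, 1)

Row-insert the values π_1, π_2, … into P one at a time, bumping the leftmost entry strictly greater than the inserted value down to the next row. The recording tableau Q records, in position (i, j), the step at which that cell was added to P.
  Insert 6 (step 1): P = [6];  Q = [1]
  Insert 7 (step 2): P = [6, 7];  Q = [1, 2]
  Insert 9 (step 3): P = [6, 7, 9];  Q = [1, 2, 3]
  Insert 8 (step 4): P = [6, 7, 8] / [9];  Q = [1, 2, 3] / [4]
  Insert 1 (step 5): P = [1, 7, 8] / [6] / [9];  Q = [1, 2, 3] / [4] / [5]
  Insert 2 (step 6): P = [1, 2, 8] / [6, 7] / [9];  Q = [1, 2, 3] / [4, 6] / [5]
  Insert 4 (step 7): P = [1, 2, 4] / [6, 7, 8] / [9];  Q = [1, 2, 3] / [4, 6, 7] / [5]
  Insert 3 (step 8): P = [1, 2, 3] / [4, 7, 8] / [6] / [9];  Q = [1, 2, 3] / [4, 6, 7] / [5] / [8]
  Insert 5 (step 9): P = [1, 2, 3, 5] / [4, 7, 8] / [6] / [9];  Q = [1, 2, 3, 9] / [4, 6, 7] / [5] / [8]
Final shape: (4, 3, 1, 1).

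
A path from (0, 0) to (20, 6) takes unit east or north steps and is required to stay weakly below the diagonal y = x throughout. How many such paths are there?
Number of paths = 164450

By the reflection principle (André's argument), the number of monotone paths to (20, 6) with n ≤ m that never go above y = x is C(26, 20) − C(26, 21) = 230230 − 65780 = 164450.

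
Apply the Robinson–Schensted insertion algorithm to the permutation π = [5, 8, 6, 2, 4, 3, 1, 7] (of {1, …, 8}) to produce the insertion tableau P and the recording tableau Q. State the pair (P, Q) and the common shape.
P = [1, 3, 7] / [2, 6] / [4] / [5] / [8];  Q = [1, 2, 8] / [3, 5] / [4] / [6] / [7];  common shape = (3, 2, 1, 1, 1)

Row-insert the values π_1, π_2, … into P one at a time, bumping the leftmost entry strictly greater than the inserted value down to the next row. The recording tableau Q records, in position (i, j), the step at which that cell was added to P.
  Insert 5 (step 1): P = [5];  Q = [1]
  Insert 8 (step 2): P = [5, 8];  Q = [1, 2]
  Insert 6 (step 3): P = [5, 6] / [8];  Q = [1, 2] / [3]
  Insert 2 (step 4): P = [2, 6] / [5] / [8];  Q = [1, 2] / [3] / [4]
  Insert 4 (step 5): P = [2, 4] / [5, 6] / [8];  Q = [1, 2] / [3, 5] / [4]
  Insert 3 (step 6): P = [2, 3] / [4, 6] / [5] / [8];  Q = [1, 2] / [3, 5] / [4] / [6]
  Insert 1 (step 7): P = [1, 3] / [2, 6] / [4] / [5] / [8];  Q = [1, 2] / [3, 5] / [4] / [6] / [7]
  Insert 7 (step 8): P = [1, 3, 7] / [2, 6] / [4] / [5] / [8];  Q = [1, 2, 8] / [3, 5] / [4] / [6] / [7]
Final shape: (3, 2, 1, 1, 1).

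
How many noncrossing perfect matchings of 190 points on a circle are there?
C_95 = 944973797977428207852605870454939596837230758234904050

These noncrossing handshakes are counted by the Catalan number C_n = (1/(n + 1)) · C(2n, n). For n = 95: C_95 = (1/96) · C(190, 95) = 90717484605833107953850163563674201296374152790550788800/96 = 944973797977428207852605870454939596837230758234904050.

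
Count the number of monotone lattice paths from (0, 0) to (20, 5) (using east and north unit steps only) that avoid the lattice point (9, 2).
Number of paths = 33110

Total paths from (0, 0) to (20, 5): C(25, 20) = 53130. Paths through (9, 2): (paths (0, 0) → (9, 2)) × (paths (9, 2) → (20, 5)) = C(11, 9) · C(14, 11) = 55 · 364 = 20020. Avoidance count = 53130 − 20020 = 33110.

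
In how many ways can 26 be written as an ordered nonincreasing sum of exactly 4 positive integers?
p(26, 4 parts) = 136

Partitions of n into exactly k parts are in bijection with partitions of n − k into at most k parts (subtract 1 from each part). So p(26, exactly 4) = p(22, parts ≤ 4). Computing via the recurrence p(m, j) = p(m, j−1) + p(m−j, j) gives 136.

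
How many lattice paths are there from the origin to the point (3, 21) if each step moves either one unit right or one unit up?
Number of paths = 2024

A monotone lattice path from (0, 0) to (3, 21) consists of 3 east steps and 21 north steps in some order, so it is determined by which 3 of the 24 steps are east. The count is C(24, 3) = 2024.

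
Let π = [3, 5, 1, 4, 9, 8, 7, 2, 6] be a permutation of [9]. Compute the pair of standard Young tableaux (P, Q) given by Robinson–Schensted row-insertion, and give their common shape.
P = [1, 2, 6] / [3, 4, 7] / [5, 8] / [9];  Q = [1, 2, 5] / [3, 4, 6] / [7, 9] / [8];  common shape = (3, 3, 2, 1)

Row-insert the values π_1, π_2, … into P one at a time, bumping the leftmost entry strictly greater than the inserted value down to the next row. The recording tableau Q records, in position (i, j), the step at which that cell was added to P.
  Insert 3 (step 1): P = [3];  Q = [1]
  Insert 5 (step 2): P = [3, 5];  Q = [1, 2]
  Insert 1 (step 3): P = [1, 5] / [3];  Q = [1, 2] / [3]
  Insert 4 (step 4): P = [1, 4] / [3, 5];  Q = [1, 2] / [3, 4]
  Insert 9 (step 5): P = [1, 4, 9] / [3, 5];  Q = [1, 2, 5] / [3, 4]
  Insert 8 (step 6): P = [1, 4, 8] / [3, 5, 9];  Q = [1, 2, 5] / [3, 4, 6]
  Insert 7 (step 7): P = [1, 4, 7] / [3, 5, 8] / [9];  Q = [1, 2, 5] / [3, 4, 6] / [7]
  Insert 2 (step 8): P = [1, 2, 7] / [3, 4, 8] / [5] / [9];  Q = [1, 2, 5] / [3, 4, 6] / [7] / [8]
  Insert 6 (step 9): P = [1, 2, 6] / [3, 4, 7] / [5, 8] / [9];  Q = [1, 2, 5] / [3, 4, 6] / [7, 9] / [8]
Final shape: (3, 3, 2, 1).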